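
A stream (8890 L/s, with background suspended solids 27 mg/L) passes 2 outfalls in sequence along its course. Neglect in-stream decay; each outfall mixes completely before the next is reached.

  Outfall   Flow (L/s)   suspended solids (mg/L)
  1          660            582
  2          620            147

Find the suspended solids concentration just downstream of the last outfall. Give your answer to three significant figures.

70.3 mg/L

After outfall 1: Q = 8890 + 660.0 = 9550 L/s; C = (8890·27.00 + 660.0·582.0)/9550 = 65.36 mg/L.
After outfall 2: Q = 9550 + 620.0 = 10170 L/s; C = (9550·65.36 + 620.0·147.0)/10170 = 70.33 mg/L.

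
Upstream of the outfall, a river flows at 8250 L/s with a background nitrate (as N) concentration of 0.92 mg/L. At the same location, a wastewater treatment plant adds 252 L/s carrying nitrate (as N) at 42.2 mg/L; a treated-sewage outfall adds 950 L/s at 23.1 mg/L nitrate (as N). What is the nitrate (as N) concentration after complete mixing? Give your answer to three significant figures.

After mixing, C = (8250·0.9200 + 252.0·42.20 + 950.0·23.10) / 9452 = 40170/9452 = 4.250 mg/L.

4.25 mg/L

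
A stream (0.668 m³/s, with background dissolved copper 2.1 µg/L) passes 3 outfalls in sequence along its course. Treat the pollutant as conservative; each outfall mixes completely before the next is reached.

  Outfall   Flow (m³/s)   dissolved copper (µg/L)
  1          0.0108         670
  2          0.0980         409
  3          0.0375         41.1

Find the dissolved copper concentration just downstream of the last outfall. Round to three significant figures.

Outfall 1: combined Q = 0.6788 m³/s; C = (0.6680·2.100 + 0.01080·670.0)/0.6788 = 12.73 µg/L.
Outfall 2: combined Q = 0.7768 m³/s; C = (0.6788·12.73 + 0.09800·409.0)/0.7768 = 62.72 µg/L.
Outfall 3: combined Q = 0.8143 m³/s; C = (0.7768·62.72 + 0.03750·41.10)/0.8143 = 61.72 µg/L.

61.7 µg/L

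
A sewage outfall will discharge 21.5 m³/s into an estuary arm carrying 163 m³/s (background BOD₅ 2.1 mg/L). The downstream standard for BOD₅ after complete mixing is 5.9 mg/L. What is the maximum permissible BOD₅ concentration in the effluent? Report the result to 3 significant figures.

34.7 mg/L

At the limit, (Qr·Cr + Qe·Cₑ)/(Qr + Qe) = 5.9:
Cₑ = (184.5·5.9 − 163.0·2.100) / 21.50 = 34.71 mg/L.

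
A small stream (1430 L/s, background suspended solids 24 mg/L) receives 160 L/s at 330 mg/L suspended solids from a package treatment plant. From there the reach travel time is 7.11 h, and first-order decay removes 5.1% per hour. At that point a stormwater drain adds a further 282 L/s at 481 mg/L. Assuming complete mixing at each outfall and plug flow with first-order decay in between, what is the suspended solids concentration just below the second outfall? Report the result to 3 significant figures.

105 mg/L

Mass balance: C = (1430·24.00 + 160.0·330.0) / 1590 = 87120/1590 = 54.79 mg/L; combined flow 1590 L/s.
5.1%/h lost → k = −ln(1 − 0.051) = 0.05235 h⁻¹.
Decay over the reach: 54.79·exp(−kt) = 54.79·0.6892 = 37.76 mg/L.
Second outfall: C = (1590·37.76 + 282.0·481.0)/1872 = 104.5 mg/L.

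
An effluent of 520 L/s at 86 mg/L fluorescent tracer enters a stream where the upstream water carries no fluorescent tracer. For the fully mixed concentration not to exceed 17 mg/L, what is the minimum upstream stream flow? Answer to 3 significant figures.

2110 L/s

Set C_mix = 17: (Q·0 + 520.0·86.00) / (Q + 520.0) = 17
→ Q = 520.0·(86.00 − 17)/(17 − 0) = 2111 L/s.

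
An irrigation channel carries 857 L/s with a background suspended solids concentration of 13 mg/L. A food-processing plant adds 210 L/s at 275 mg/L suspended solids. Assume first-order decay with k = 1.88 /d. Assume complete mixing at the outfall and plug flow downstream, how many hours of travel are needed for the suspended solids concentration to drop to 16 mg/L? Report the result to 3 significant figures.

17.8 h

Flow-weighted average: C = (857.0·13.00 + 210.0·275.0) / 1067 = 68890/1067 = 64.57 mg/L.
64.57·exp(−k·t) = 16 → t = ln(64.57/16)/k = 64110 s = 17.81 h.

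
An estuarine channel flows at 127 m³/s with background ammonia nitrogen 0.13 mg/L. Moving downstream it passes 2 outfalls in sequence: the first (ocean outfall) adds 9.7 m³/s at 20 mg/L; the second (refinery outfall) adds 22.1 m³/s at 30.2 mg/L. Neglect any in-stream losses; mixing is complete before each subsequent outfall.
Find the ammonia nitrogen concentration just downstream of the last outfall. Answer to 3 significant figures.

After outfall 1: Q = 127.0 + 9.700 = 136.7 m³/s; C = (127.0·0.1300 + 9.700·20.00)/136.7 = 1.540 mg/L.
After outfall 2: Q = 136.7 + 22.10 = 158.8 m³/s; C = (136.7·1.540 + 22.10·30.20)/158.8 = 5.529 mg/L.

5.53 mg/L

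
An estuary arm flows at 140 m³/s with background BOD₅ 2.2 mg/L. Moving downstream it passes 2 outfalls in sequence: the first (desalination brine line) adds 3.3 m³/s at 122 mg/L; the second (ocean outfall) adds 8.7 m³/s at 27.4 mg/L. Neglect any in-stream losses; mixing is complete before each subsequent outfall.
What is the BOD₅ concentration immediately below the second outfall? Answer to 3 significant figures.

Below outfall 1: Q → 143.3 m³/s, C = (140.0·2.200 + 3.300·122.0)/143.3 = 4.959 mg/L.
Below outfall 2: Q → 152.0 m³/s, C = (143.3·4.959 + 8.700·27.40)/152.0 = 6.243 mg/L.

6.24 mg/L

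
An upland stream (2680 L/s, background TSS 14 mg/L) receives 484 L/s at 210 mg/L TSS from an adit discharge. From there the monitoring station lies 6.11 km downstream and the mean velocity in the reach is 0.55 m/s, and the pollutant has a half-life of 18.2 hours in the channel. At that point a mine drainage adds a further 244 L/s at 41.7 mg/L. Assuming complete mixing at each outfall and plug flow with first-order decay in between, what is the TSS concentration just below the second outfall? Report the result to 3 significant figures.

39.3 mg/L

Conservation of mass: C = (2680·14.00 + 484.0·210.0) / 3164 = 139200/3164 = 43.98 mg/L; combined flow 3164 L/s.
Travel time t = 6.11·1000 / 0.55 = 11110 s = 3.086 h.
Half-life 18.2 h → k = ln 2 / 18.2 = 0.03809 h⁻¹ = 0.9140 d⁻¹.
First-order decay: C = 43.98·exp(−k·t) = 43.98·0.8891 = 39.11 mg/L.
Second outfall: C = (3164·39.11 + 244.0·41.70)/3408 = 39.29 mg/L.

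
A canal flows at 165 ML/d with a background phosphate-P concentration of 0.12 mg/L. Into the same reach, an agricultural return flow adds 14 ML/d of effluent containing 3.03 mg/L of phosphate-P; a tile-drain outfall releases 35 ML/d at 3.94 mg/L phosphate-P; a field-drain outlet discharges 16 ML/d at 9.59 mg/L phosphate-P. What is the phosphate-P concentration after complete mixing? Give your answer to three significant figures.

1.54 mg/L

Flow-weighted average: C = (165.0·0.1200 + 14.00·3.030 + 35.00·3.940 + 16.00·9.590) / 230.0 = 353.6/230.0 = 1.537 mg/L.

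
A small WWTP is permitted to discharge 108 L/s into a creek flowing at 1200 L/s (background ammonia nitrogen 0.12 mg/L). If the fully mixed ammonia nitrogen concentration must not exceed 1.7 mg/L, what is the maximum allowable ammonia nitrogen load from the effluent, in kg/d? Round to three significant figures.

Mass balance at the limit: 1200·0.1200 + 108.0·Cₑ = 1308·1.7 → Cₑ = 19.26 mg/L.
108.0 L/s = 0.1080 m³/s. Load = 0.1080 m³/s × 19.26 g/m³ × 86 400 s/d = 179.7 kg/d.

180 kg/d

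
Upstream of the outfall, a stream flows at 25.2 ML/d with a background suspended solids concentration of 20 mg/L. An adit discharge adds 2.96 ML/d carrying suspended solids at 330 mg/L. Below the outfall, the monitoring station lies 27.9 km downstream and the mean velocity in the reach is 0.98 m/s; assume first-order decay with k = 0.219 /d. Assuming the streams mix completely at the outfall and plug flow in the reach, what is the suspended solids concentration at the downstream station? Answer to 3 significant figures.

48.9 mg/L

Mixed concentration C = ΣQC/ΣQ = (25.20·20.00 + 2.960·330.0) / 28.16 = 1481/28.16 = 52.59 mg/L.
Travel time t = 27.9·1000 / 0.98 = 28470 s = 7.908 h.
First-order decay: C = 52.59·exp(−k·t) = 52.59·0.9304 = 48.92 mg/L.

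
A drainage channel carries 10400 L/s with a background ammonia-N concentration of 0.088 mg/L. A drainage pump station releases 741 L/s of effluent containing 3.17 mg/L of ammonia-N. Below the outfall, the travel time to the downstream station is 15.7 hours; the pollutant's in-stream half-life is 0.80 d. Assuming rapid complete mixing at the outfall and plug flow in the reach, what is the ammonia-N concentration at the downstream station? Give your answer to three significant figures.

Conservation of mass: C = (10400·0.08800 + 741.0·3.170) / 11140 = 3264/11140 = 0.2930 mg/L.
Half-life 0.80 d → k = ln 2 / 0.80 = 0.8664 d⁻¹.
After decay, C = 0.2930 × e^(−kt) = 0.2930 × 0.5673 = 0.1662 mg/L.

0.166 mg/L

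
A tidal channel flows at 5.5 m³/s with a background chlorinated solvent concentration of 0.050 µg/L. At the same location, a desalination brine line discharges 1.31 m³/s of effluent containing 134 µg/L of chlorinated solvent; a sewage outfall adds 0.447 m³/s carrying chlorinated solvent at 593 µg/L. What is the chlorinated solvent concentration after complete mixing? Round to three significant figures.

60.8 µg/L

Mixed concentration C = ΣQC/ΣQ = (5.500·0.05000 + 1.310·134.0 + 0.4470·593.0) / 7.257 = 440.9/7.257 = 60.75 µg/L.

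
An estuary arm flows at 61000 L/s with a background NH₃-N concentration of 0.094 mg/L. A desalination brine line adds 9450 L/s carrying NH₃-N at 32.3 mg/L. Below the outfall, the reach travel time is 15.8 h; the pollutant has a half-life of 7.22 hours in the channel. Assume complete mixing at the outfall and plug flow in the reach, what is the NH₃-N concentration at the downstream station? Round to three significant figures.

Mixed concentration C = ΣQC/ΣQ = (61000·0.09400 + 9450·32.30) / 70450 = 311000/70450 = 4.414 mg/L.
Half-life 7.22 h → k = ln 2 / 7.22 = 0.09600 h⁻¹ = 2.304 d⁻¹.
Applying C = C₀e^(−kt): 4.414 × 0.2194 = 0.9684 mg/L.

0.968 mg/L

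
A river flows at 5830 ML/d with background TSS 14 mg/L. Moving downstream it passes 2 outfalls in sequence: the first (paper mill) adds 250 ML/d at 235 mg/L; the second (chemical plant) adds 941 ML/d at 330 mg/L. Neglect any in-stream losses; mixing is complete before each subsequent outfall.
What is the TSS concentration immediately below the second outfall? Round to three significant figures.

Outfall 1: combined Q = 6080 ML/d; C = (5830·14.00 + 250.0·235.0)/6080 = 23.09 mg/L.
Outfall 2: combined Q = 7021 ML/d; C = (6080·23.09 + 941.0·330.0)/7021 = 64.22 mg/L.

64.2 mg/L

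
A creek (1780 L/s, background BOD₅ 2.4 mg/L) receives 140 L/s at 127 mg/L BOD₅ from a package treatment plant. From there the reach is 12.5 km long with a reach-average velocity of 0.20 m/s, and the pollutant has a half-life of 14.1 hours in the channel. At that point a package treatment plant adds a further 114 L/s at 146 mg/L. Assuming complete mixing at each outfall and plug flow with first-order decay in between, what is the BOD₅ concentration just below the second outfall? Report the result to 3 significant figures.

12.8 mg/L

Mixed concentration C = ΣQC/ΣQ = (1780·2.400 + 140.0·127.0) / 1920 = 22050/1920 = 11.49 mg/L; combined flow 1920 L/s.
Travel time t = 12.5·1000 / 0.20 = 62500 s = 17.36 h.
Half-life 14.1 h → k = ln 2 / 14.1 = 0.04916 h⁻¹ = 1.180 d⁻¹.
After decay, C = 11.49 × e^(−kt) = 11.49 × 0.4259 = 4.892 mg/L.
At the second outfall, C = (1920·4.892 + 114.0·146.0) / (1920 + 114.0) = 12.80 mg/L.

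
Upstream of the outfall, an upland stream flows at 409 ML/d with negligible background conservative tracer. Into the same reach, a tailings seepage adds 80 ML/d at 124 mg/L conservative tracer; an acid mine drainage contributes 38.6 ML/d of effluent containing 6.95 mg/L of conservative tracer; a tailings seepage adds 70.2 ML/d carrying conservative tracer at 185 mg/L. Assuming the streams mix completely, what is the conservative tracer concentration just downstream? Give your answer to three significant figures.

Mass balance: C = (409.0·0 + 80.00·124.0 + 38.60·6.950 + 70.20·185.0) / 597.8 = 23180/597.8 = 38.77 mg/L.

38.8 mg/L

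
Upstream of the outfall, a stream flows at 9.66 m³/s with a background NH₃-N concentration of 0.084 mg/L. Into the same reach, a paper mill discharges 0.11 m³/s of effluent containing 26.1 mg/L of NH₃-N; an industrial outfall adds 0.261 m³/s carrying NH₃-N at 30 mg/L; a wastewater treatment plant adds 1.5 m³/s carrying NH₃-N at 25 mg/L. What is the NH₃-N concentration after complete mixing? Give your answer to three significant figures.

Flow-weighted average: C = (9.660·0.08400 + 0.1100·26.10 + 0.2610·30.00 + 1.500·25.00) / 11.53 = 49.01/11.53 = 4.250 mg/L.

4.25 mg/L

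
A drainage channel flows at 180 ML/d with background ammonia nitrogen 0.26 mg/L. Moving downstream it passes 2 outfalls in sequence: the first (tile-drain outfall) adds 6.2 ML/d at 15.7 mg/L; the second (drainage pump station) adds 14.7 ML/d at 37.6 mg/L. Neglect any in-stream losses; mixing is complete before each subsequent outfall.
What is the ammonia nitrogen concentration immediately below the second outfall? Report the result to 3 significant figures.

3.47 mg/L

After outfall 1: Q = 180.0 + 6.200 = 186.2 ML/d; C = (180.0·0.2600 + 6.200·15.70)/186.2 = 0.7741 mg/L.
After outfall 2: Q = 186.2 + 14.70 = 200.9 ML/d; C = (186.2·0.7741 + 14.70·37.60)/200.9 = 3.469 mg/L.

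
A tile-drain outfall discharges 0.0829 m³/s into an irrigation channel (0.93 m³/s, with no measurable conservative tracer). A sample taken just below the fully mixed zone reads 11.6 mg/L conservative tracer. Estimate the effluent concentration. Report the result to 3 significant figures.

Mass balance: 0.9300·0 + 0.08290·Cₑ = 1.013·11.60
→ Cₑ = (1.013·11.60 − 0.9300·0) / 0.08290 = 141.7 mg/L.

142 mg/L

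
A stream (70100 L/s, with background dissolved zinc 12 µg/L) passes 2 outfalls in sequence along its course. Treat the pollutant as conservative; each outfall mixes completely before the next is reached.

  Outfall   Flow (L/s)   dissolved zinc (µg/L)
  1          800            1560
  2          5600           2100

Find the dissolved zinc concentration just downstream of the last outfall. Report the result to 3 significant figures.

181 µg/L

Outfall 1: combined Q = 70900 L/s; C = (70100·12.00 + 800.0·1560)/70900 = 29.47 µg/L.
Outfall 2: combined Q = 76500 L/s; C = (70900·29.47 + 5600·2100)/76500 = 181.0 µg/L.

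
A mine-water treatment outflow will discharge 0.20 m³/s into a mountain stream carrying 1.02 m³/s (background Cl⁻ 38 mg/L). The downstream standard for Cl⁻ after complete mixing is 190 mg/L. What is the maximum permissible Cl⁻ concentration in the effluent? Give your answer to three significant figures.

965 mg/L

At the limit, (Qr·Cr + Qe·Cₑ)/(Qr + Qe) = 190:
Cₑ = (1.220·190 − 1.020·38.00) / 0.2000 = 965.2 mg/L.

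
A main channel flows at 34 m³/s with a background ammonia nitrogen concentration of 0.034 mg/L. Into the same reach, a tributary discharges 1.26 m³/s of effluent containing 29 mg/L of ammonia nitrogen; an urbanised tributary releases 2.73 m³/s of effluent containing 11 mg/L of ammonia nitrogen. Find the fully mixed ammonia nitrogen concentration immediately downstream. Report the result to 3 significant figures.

Mixed concentration C = ΣQC/ΣQ = (34.00·0.03400 + 1.260·29.00 + 2.730·11.00) / 37.99 = 67.73/37.99 = 1.783 mg/L.

1.78 mg/L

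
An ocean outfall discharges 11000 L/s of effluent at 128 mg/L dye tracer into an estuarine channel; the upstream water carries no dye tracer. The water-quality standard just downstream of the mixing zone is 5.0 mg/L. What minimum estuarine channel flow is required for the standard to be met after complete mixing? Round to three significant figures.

Set C_mix = 5.0: (Q·0 + 11000·128.0) / (Q + 11000) = 5.0
→ Q = 11000·(128.0 − 5.0)/(5.0 − 0) = 270600 L/s.

271000 L/s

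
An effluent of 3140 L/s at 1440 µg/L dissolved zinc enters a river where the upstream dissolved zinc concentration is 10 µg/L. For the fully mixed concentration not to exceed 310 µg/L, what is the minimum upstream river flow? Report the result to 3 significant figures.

Set C_mix = 310: (Q·10.00 + 3140·1440) / (Q + 3140) = 310
→ Q = 3140·(1440 − 310)/(310 − 10.00) = 11830 L/s.

11800 L/s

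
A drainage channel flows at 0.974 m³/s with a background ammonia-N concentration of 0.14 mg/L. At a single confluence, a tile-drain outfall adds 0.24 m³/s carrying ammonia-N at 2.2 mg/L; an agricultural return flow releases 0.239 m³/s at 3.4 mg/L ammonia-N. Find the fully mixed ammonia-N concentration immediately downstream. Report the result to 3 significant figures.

Flow-weighted average: C = (0.9740·0.1400 + 0.2400·2.200 + 0.2390·3.400) / 1.453 = 1.477/1.453 = 1.016 mg/L.

1.02 mg/L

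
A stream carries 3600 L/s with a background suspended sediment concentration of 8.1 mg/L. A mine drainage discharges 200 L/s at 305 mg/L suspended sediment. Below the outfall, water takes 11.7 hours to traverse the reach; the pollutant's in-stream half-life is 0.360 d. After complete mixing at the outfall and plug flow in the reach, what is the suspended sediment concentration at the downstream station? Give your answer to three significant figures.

9.28 mg/L

Flow-weighted average: C = (3600·8.100 + 200.0·305.0) / 3800 = 90160/3800 = 23.73 mg/L.
Half-life 0.360 d → k = ln 2 / 0.360 = 1.925 d⁻¹.
First-order decay: C = 23.73·exp(−k·t) = 23.73·0.3912 = 9.281 mg/L.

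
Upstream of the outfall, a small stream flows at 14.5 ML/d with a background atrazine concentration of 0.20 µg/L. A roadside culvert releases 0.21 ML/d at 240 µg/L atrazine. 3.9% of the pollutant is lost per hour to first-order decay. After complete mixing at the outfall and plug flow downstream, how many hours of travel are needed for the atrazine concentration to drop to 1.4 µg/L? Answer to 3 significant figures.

23.9 h

After mixing, C = (14.50·0.2000 + 0.2100·240.0) / 14.71 = 53.30/14.71 = 3.623 µg/L.
3.9%/h lost → k = −ln(1 − 0.039) = 0.03978 h⁻¹.
3.623·exp(−k·t) = 1.4 → t = ln(3.623/1.4)/k = 86060 s = 23.90 h.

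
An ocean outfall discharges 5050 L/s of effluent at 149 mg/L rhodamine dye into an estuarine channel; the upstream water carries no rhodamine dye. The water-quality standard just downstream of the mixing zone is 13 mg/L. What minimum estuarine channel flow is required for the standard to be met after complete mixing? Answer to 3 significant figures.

Set C_mix = 13: (Q·0 + 5050·149.0) / (Q + 5050) = 13
→ Q = 5050·(149.0 − 13)/(13 − 0) = 52830 L/s.

52800 L/s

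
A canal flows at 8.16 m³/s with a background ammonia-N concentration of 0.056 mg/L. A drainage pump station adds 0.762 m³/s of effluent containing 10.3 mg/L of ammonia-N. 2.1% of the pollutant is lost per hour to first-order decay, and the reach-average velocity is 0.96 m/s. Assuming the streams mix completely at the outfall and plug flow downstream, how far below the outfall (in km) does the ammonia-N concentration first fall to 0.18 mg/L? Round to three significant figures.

268 km

Conservation of mass: C = (8.160·0.05600 + 0.7620·10.30) / 8.922 = 8.306/8.922 = 0.9309 mg/L.
2.1%/h lost → k = −ln(1 − 0.021) = 0.02122 h⁻¹.
Set 0.9309·exp(−k·t) = 0.18 → t = ln(0.9309/0.18)/k = 278700 s = 77.42 h.
Distance = v·t = 0.96·278700 = 267600 m = 267.6 km.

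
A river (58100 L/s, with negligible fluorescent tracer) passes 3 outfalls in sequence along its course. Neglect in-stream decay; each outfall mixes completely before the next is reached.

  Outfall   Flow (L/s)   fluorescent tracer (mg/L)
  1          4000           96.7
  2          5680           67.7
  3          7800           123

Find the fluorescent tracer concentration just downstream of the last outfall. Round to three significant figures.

22.9 mg/L

Below outfall 1: Q → 62100 L/s, C = (58100·0 + 4000·96.70)/62100 = 6.229 mg/L.
Below outfall 2: Q → 67780 L/s, C = (62100·6.229 + 5680·67.70)/67780 = 11.38 mg/L.
Below outfall 3: Q → 75580 L/s, C = (67780·11.38 + 7800·123.0)/75580 = 22.90 mg/L.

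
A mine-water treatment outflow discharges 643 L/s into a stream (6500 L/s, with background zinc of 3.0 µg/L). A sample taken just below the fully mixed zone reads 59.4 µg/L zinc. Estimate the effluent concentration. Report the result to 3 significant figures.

630 µg/L

Mass balance: 6500·3.000 + 643.0·Cₑ = 7143·59.40
→ Cₑ = (7143·59.40 − 6500·3.000) / 643.0 = 629.5 µg/L.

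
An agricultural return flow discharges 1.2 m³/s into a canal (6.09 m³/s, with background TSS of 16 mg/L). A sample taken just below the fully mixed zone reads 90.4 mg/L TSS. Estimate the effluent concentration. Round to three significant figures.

468 mg/L

Mass balance: 6.090·16.00 + 1.200·Cₑ = 7.290·90.40
→ Cₑ = (7.290·90.40 − 6.090·16.00) / 1.200 = 468.0 mg/L.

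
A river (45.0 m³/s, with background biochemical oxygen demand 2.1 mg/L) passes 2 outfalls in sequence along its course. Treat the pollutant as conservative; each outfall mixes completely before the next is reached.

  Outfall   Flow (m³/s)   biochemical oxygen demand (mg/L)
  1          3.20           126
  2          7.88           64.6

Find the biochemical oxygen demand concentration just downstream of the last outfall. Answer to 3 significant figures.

18.0 mg/L

After outfall 1: Q = 45.00 + 3.200 = 48.20 m³/s; C = (45.00·2.100 + 3.200·126.0)/48.20 = 10.33 mg/L.
After outfall 2: Q = 48.20 + 7.880 = 56.08 m³/s; C = (48.20·10.33 + 7.880·64.60)/56.08 = 17.95 mg/L.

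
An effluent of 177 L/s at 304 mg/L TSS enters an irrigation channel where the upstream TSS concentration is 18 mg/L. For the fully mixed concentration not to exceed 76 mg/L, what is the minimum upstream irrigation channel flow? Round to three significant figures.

696 L/s

Set C_mix = 76: (Q·18.00 + 177.0·304.0) / (Q + 177.0) = 76
→ Q = 177.0·(304.0 − 76)/(76 − 18.00) = 695.8 L/s.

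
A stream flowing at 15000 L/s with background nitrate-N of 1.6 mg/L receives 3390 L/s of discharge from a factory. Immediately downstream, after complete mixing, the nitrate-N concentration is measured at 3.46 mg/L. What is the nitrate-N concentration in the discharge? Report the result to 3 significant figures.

Mass balance: 15000·1.600 + 3390·Cₑ = 18390·3.460
→ Cₑ = (18390·3.460 − 15000·1.600) / 3390 = 11.69 mg/L.

11.7 mg/L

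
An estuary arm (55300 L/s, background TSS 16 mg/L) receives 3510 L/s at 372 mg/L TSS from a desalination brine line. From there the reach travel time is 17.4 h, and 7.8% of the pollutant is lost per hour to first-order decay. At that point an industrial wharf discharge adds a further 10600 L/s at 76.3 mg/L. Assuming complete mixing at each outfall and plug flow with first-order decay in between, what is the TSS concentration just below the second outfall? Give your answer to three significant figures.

19.3 mg/L

Conservation of mass: C = (55300·16.00 + 3510·372.0) / 58810 = 2191000/58810 = 37.25 mg/L; combined flow 58810 L/s.
7.8%/h lost → k = −ln(1 − 0.078) = 0.08121 h⁻¹.
Applying C = C₀e^(−kt): 37.25 × 0.2434 = 9.066 mg/L.
At the second outfall, C = (58810·9.066 + 10600·76.30) / (58810 + 10600) = 19.33 mg/L.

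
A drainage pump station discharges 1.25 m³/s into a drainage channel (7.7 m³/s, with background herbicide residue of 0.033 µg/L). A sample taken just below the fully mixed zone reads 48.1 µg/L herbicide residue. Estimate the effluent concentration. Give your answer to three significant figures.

Mass balance: 7.700·0.03300 + 1.250·Cₑ = 8.950·48.10
→ Cₑ = (8.950·48.10 − 7.700·0.03300) / 1.250 = 344.2 µg/L.

344 µg/L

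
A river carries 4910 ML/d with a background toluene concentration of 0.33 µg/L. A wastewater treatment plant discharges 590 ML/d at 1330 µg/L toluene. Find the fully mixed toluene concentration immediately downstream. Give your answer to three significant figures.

143 µg/L

After mixing, C = (4910·0.3300 + 590.0·1330) / 5500 = 786300/5500 = 143.0 µg/L.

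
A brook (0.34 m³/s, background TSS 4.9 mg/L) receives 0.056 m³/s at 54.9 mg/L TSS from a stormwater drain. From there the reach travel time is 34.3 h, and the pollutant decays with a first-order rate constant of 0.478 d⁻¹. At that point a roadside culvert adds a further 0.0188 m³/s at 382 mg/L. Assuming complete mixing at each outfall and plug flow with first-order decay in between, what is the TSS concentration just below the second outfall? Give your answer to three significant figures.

After mixing, C = (0.3400·4.900 + 0.05600·54.90) / 0.3960 = 4.740/0.3960 = 11.97 mg/L; combined flow 0.3960 m³/s.
First-order decay: C = 11.97·exp(−k·t) = 11.97·0.5050 = 6.046 mg/L.
Second outfall: C = (0.3960·6.046 + 0.01880·382.0)/0.4148 = 23.08 mg/L.

23.1 mg/L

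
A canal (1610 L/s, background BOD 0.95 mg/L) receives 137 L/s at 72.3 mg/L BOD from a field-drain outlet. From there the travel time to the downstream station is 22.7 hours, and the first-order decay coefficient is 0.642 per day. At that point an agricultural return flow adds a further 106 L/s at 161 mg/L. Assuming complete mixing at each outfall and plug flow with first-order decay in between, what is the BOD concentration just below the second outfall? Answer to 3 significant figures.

12.6 mg/L

After mixing, C = (1610·0.9500 + 137.0·72.30) / 1747 = 11430/1747 = 6.545 mg/L; combined flow 1747 L/s.
Applying C = C₀e^(−kt): 6.545 × 0.5449 = 3.566 mg/L.
At the second outfall, C = (1747·3.566 + 106.0·161.0) / (1747 + 106.0) = 12.57 mg/L.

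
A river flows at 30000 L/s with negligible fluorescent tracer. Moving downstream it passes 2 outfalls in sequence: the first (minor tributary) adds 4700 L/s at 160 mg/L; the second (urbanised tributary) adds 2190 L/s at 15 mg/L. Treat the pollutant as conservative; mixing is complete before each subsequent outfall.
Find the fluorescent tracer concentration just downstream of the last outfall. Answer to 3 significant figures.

21.3 mg/L

Outfall 1: combined Q = 34700 L/s; C = (30000·0 + 4700·160.0)/34700 = 21.67 mg/L.
Outfall 2: combined Q = 36890 L/s; C = (34700·21.67 + 2190·15.00)/36890 = 21.28 mg/L.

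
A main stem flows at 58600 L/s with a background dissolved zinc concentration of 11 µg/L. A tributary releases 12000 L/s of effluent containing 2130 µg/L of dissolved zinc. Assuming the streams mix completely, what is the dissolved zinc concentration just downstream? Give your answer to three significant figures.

Mass balance: C = (58600·11.00 + 12000·2130) / 70600 = 26200000/70600 = 371.2 µg/L.

371 µg/L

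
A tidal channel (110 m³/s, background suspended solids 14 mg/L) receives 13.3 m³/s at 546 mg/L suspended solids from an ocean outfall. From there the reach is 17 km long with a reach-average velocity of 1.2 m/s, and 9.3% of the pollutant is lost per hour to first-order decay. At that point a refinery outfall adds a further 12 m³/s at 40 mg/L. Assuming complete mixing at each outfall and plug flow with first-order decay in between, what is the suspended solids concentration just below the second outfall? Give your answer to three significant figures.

Conservation of mass: C = (110.0·14.00 + 13.30·546.0) / 123.3 = 8802/123.3 = 71.39 mg/L; combined flow 123.3 m³/s.
Travel time t = 17·1000 / 1.2 = 14170 s = 3.935 h.
9.3%/h lost → k = −ln(1 − 0.093) = 0.09761 h⁻¹.
After decay, C = 71.39 × e^(−kt) = 71.39 × 0.6810 = 48.62 mg/L.
At the second outfall, C = (123.3·48.62 + 12.00·40.00) / (123.3 + 12.00) = 47.85 mg/L.

47.9 mg/L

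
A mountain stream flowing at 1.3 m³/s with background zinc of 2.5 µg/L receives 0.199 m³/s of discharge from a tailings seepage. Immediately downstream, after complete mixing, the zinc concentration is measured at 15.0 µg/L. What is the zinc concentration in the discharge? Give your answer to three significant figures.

Mass balance: 1.300·2.500 + 0.1990·Cₑ = 1.499·15.00
→ Cₑ = (1.499·15.00 − 1.300·2.500) / 0.1990 = 96.66 µg/L.

96.7 µg/L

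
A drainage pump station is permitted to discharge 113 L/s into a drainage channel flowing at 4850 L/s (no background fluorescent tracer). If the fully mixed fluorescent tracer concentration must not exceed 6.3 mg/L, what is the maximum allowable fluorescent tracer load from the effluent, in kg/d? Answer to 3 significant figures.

Mass balance at the limit: 4850·0 + 113.0·Cₑ = 4963·6.3 → Cₑ = 276.7 mg/L.
113.0 L/s = 0.1130 m³/s. Load = 0.1130 m³/s × 276.7 g/m³ × 86 400 s/d = 2701 kg/d.

2700 kg/d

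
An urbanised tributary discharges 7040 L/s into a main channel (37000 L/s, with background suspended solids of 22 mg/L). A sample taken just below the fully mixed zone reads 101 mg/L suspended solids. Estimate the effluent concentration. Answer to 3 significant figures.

Mass balance: 37000·22.00 + 7040·Cₑ = 44040·101.0
→ Cₑ = (44040·101.0 − 37000·22.00) / 7040 = 516.2 mg/L.

516 mg/L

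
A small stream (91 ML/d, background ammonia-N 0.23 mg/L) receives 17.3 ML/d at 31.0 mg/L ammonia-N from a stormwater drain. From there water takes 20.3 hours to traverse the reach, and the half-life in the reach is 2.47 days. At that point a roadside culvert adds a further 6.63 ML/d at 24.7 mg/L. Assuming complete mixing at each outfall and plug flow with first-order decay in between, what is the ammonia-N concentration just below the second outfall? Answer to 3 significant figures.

Mixed concentration C = ΣQC/ΣQ = (91.00·0.2300 + 17.30·31.00) / 108.3 = 557.2/108.3 = 5.145 mg/L; combined flow 108.3 ML/d.
Half-life 2.47 d → k = ln 2 / 2.47 = 0.2806 d⁻¹.
Applying C = C₀e^(−kt): 5.145 × 0.7887 = 4.058 mg/L.
Second outfall: C = (108.3·4.058 + 6.630·24.70)/114.9 = 5.249 mg/L.

5.25 mg/L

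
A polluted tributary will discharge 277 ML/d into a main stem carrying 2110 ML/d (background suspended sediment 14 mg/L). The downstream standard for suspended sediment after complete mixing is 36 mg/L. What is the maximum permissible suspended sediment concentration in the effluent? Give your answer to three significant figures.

204 mg/L

At the limit, (Qr·Cr + Qe·Cₑ)/(Qr + Qe) = 36:
Cₑ = (2387·36 − 2110·14.00) / 277.0 = 203.6 mg/L.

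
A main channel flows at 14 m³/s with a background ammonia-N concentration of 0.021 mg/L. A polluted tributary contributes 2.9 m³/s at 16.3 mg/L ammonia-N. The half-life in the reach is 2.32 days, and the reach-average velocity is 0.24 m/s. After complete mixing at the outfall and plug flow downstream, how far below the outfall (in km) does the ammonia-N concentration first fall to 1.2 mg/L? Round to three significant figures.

Mixed concentration C = ΣQC/ΣQ = (14.00·0.02100 + 2.900·16.30) / 16.90 = 47.56/16.90 = 2.814 mg/L.
Half-life 2.32 d → k = ln 2 / 2.32 = 0.2988 d⁻¹.
Set 2.814·exp(−k·t) = 1.2 → t = ln(2.814/1.2)/k = 246500 s = 68.48 h.
Distance = v·t = 0.24·246500 = 59160 m = 59.16 km.

59.2 km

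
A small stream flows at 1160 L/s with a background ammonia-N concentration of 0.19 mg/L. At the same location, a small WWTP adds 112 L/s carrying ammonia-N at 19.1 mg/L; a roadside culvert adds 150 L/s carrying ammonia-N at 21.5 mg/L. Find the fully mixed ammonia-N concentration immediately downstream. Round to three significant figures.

3.93 mg/L

Conservation of mass: C = (1160·0.1900 + 112.0·19.10 + 150.0·21.50) / 1422 = 5585/1422 = 3.927 mg/L.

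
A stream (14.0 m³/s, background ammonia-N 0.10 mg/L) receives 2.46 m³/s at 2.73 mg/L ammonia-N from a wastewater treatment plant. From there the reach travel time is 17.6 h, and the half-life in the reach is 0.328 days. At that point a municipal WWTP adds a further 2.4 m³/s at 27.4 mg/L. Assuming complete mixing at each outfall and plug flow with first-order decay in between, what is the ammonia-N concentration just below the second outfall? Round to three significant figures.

After mixing, C = (14.00·0.1000 + 2.460·2.730) / 16.46 = 8.116/16.46 = 0.4931 mg/L; combined flow 16.46 m³/s.
Half-life 0.328 d → k = ln 2 / 0.328 = 2.113 d⁻¹.
After decay, C = 0.4931 × e^(−kt) = 0.4931 × 0.2123 = 0.1047 mg/L.
Second outfall: C = (16.46·0.1047 + 2.400·27.40)/18.86 = 3.578 mg/L.

3.58 mg/L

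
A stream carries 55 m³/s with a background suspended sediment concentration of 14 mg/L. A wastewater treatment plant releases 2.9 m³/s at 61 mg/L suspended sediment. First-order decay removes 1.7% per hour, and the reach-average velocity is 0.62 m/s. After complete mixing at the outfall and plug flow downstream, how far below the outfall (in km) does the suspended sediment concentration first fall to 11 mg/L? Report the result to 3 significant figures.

Conservation of mass: C = (55.00·14.00 + 2.900·61.00) / 57.90 = 946.9/57.90 = 16.35 mg/L.
1.7%/h lost → k = −ln(1 − 0.017) = 0.01715 h⁻¹.
Set 16.35·exp(−k·t) = 11 → t = ln(16.35/11)/k = 83270 s = 23.13 h.
Distance = v·t = 0.62·83270 = 51620 m = 51.62 km.

51.6 km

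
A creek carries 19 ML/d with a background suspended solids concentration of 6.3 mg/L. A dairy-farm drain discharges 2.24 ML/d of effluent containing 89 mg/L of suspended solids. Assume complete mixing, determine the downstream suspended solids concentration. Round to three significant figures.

15.0 mg/L

Conservation of mass: C = (19.00·6.300 + 2.240·89.00) / 21.24 = 319.1/21.24 = 15.02 mg/L.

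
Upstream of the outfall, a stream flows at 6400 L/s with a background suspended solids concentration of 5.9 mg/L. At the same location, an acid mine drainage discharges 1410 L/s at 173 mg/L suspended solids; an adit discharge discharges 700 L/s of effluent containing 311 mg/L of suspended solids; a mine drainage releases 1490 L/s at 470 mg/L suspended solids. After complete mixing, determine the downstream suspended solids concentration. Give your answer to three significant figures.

Mass balance: C = (6400·5.900 + 1410·173.0 + 700.0·311.0 + 1490·470.0) / 10000 = 1200000/10000 = 120.0 mg/L.

120 mg/L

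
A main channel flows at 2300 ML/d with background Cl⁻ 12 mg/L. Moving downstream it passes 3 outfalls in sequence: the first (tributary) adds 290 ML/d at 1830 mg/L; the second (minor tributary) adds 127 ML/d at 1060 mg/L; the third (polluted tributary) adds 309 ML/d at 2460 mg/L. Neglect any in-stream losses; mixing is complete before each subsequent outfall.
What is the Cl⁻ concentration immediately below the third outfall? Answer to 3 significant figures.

After outfall 1: Q = 2300 + 290.0 = 2590 ML/d; C = (2300·12.00 + 290.0·1830)/2590 = 215.6 mg/L.
After outfall 2: Q = 2590 + 127.0 = 2717 ML/d; C = (2590·215.6 + 127.0·1060)/2717 = 255.0 mg/L.
After outfall 3: Q = 2717 + 309.0 = 3026 ML/d; C = (2717·255.0 + 309.0·2460)/3026 = 480.2 mg/L.

480 mg/L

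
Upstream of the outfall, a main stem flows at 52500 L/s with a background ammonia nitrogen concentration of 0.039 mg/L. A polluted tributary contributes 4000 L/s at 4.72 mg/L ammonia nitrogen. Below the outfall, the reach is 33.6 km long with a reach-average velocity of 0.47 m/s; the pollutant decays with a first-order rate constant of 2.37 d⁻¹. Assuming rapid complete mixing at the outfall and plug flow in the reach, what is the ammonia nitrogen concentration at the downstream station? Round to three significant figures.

Mass balance: C = (52500·0.03900 + 4000·4.720) / 56500 = 20930/56500 = 0.3704 mg/L.
Travel time t = 33.6·1000 / 0.47 = 71490 s = 19.86 h.
Decay over the reach: 0.3704·exp(−kt) = 0.3704·0.1407 = 0.05212 mg/L.

0.0521 mg/L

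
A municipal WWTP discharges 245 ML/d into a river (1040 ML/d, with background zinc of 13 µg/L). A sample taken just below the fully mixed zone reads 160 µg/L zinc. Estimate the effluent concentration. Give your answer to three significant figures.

Mass balance: 1040·13.00 + 245.0·Cₑ = 1285·160.0
→ Cₑ = (1285·160.0 − 1040·13.00) / 245.0 = 784.0 µg/L.

784 µg/L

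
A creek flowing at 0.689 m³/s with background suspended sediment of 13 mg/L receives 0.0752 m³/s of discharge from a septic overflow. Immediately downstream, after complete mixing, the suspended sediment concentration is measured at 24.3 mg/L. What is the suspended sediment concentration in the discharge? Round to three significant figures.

Mass balance: 0.6890·13.00 + 0.07520·Cₑ = 0.7642·24.30
→ Cₑ = (0.7642·24.30 − 0.6890·13.00) / 0.07520 = 127.8 mg/L.

128 mg/L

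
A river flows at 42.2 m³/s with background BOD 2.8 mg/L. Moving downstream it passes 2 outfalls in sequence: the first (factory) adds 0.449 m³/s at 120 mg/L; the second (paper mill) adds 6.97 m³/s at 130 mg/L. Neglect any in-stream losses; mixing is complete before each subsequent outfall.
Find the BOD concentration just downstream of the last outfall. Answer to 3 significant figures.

21.7 mg/L

Below outfall 1: Q → 42.65 m³/s, C = (42.20·2.800 + 0.4490·120.0)/42.65 = 4.034 mg/L.
Below outfall 2: Q → 49.62 m³/s, C = (42.65·4.034 + 6.970·130.0)/49.62 = 21.73 mg/L.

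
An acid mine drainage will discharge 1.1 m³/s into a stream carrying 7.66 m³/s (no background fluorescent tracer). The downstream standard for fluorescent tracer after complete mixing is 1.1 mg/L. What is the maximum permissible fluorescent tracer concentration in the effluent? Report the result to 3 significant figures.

At the limit, (Qr·Cr + Qe·Cₑ)/(Qr + Qe) = 1.1:
Cₑ = (8.760·1.1 − 7.660·0) / 1.100 = 8.760 mg/L.

8.76 mg/L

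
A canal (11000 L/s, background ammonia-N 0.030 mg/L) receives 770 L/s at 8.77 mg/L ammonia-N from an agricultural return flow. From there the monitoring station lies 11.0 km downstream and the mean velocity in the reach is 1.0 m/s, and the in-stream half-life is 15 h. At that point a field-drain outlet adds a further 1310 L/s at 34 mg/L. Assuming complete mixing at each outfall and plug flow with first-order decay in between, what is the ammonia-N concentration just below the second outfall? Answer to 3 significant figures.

Mixed concentration C = ΣQC/ΣQ = (11000·0.03000 + 770.0·8.770) / 11770 = 7083/11770 = 0.6018 mg/L; combined flow 11770 L/s.
Travel time t = 11.0·1000 / 1.0 = 11000 s = 3.056 h.
Half-life 15 h → k = ln 2 / 15 = 0.04621 h⁻¹ = 1.109 d⁻¹.
First-order decay: C = 0.6018·exp(−k·t) = 0.6018·0.8683 = 0.5225 mg/L.
Second outfall: C = (11770·0.5225 + 1310·34.00)/13080 = 3.875 mg/L.

3.88 mg/L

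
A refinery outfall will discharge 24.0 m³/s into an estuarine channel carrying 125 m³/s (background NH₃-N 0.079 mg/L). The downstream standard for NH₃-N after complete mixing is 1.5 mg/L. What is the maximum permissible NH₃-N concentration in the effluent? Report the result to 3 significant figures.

At the limit, (Qr·Cr + Qe·Cₑ)/(Qr + Qe) = 1.5:
Cₑ = (149.0·1.5 − 125.0·0.07900) / 24.00 = 8.901 mg/L.

8.90 mg/L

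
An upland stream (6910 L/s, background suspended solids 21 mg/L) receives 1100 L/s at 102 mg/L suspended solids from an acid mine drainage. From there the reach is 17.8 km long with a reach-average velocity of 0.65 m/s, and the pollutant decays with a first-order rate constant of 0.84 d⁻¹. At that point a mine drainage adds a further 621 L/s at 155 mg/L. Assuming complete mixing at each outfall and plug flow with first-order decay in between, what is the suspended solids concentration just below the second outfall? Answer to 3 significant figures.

After mixing, C = (6910·21.00 + 1100·102.0) / 8010 = 257300/8010 = 32.12 mg/L; combined flow 8010 L/s.
Travel time t = 17.8·1000 / 0.65 = 27380 s = 7.607 h.
After decay, C = 32.12 × e^(−kt) = 32.12 × 0.7663 = 24.61 mg/L.
Second outfall: C = (8010·24.61 + 621.0·155.0)/8631 = 34.00 mg/L.

34.0 mg/L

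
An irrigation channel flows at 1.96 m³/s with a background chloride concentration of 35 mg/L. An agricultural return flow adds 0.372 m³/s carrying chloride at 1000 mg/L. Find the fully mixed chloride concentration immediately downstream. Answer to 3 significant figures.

189 mg/L

Mass balance: C = (1.960·35.00 + 0.3720·1000) / 2.332 = 440.6/2.332 = 188.9 mg/L.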